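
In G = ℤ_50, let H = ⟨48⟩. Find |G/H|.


|⟨48⟩| = n / gcd(48, 50) = 50 / 2 = 25
H is normal (ℤ_50 is abelian).
|G/H| = |G| / |H| = 50 / 25 = 2

|G/H| = 2


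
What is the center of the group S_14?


Z(G) = {g ∈ G | gx = xg for all x ∈ G}
S_n is non-abelian for n ≥ 3; Z(S_14) is trivial

Z(S_14) = {e}


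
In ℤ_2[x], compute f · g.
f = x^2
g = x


Expand and collect like terms; reduce coefficients mod 2:
x^0: 0·0 = 0 ≡ 0 (mod 2)
x^1: 0·1 + 0·0 = 0 ≡ 0 (mod 2)
x^2: 0·1 + 1·0 = 0 ≡ 0 (mod 2)
x^3: 1·1 = 1 ≡ 1 (mod 2)
Result: x^3

f · g = x^3


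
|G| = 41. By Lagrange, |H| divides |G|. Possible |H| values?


Lagrange's theorem: |H| divides |G|
|G| = 41
Divisors of 41: 1, 41

Possible subgroup orders: {1, 41}


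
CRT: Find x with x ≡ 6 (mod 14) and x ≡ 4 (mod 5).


m₁ = 14, m₂ = 5, gcd = 1, so CRT applies. M = m₁·m₂ = 70
Let M₁ = M/m₁ = 5, M₂ = M/m₂ = 14
Find y₁ ≡ M₁⁻¹ (mod m₁): 5⁻¹ ≡ 3 (mod 14)
Find y₂ ≡ M₂⁻¹ (mod m₂): 14⁻¹ ≡ 4 (mod 5)
x = a₁·M₁·y₁ + a₂·M₂·y₂ = 6·5·3 + 4·14·4 = 314
Reduce mod 70: x ≡ 34
Check: 34 mod 14 = 6 ✓, 34 mod 5 = 4 ✓

x ≡ 34 (mod 70)


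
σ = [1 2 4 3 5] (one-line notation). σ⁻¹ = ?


To find σ⁻¹, swap domain and range:
σ(1) = 1 → σ⁻¹(1) = 1
σ(2) = 2 → σ⁻¹(2) = 2
σ(3) = 4 → σ⁻¹(4) = 3
σ(4) = 3 → σ⁻¹(3) = 4
σ(5) = 5 → σ⁻¹(5) = 5

σ⁻¹ = [1 2 4 3 5]


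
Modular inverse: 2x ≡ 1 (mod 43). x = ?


Use the extended Euclidean algorithm to write 1 = 2·s + 43·t; then s mod 43 is the inverse.
Euclidean algorithm:
  2 = 0·43 + 2
  43 = 21·2 + 1
  2 = 2·1 + 0
gcd(2,43) = 1
Back-substitution gives: 2·(-21) + 43·(1) = 1
So 2⁻¹ ≡ -21 ≡ 22 (mod 43)
Check: 2 × 22 = 44 ≡ 1 (mod 43) ✓

2⁻¹ ≡ 22 (mod 43)


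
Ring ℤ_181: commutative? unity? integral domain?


ℤ_181 is a commutative ring with unity 1; 181 is prime, so ℤ_181 is a field (hence an integral domain)
Commutative: Yes
Integral domain: Yes
Has unity: Yes

ℤ_181: Commutative=Yes, Unity=Yes


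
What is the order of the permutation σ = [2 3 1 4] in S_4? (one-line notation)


Cycle decomposition: (1 2 3)
Cycle lengths: 3
Order = lcm(3) = 3

ord(σ) = 3


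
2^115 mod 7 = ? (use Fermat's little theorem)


Fermat's little theorem: if p is prime and gcd(a,p)=1, then a^(p-1) ≡ 1 (mod p)
p = 7 is prime, gcd(2,7) = 1
Reduce exponent: 115 mod 6 = 1
So 2^115 ≡ 2^1 (mod 7)
2^1 mod 7 = 2

2^115 ≡ 2 (mod 7)


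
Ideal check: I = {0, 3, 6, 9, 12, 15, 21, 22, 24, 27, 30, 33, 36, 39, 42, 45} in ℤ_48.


Check ideal conditions for I = {0, 3, 6, 9, 12, 15, 21, 22, 24, 27, 30, 33, 36, 39, 42, 45} in ℤ_48:
(1) I is an additive subgroup? No
(2) For r ∈ ℤ_48 and a ∈ I: r·a ∈ I? No  [counterexample: r=2, a=9, r·a mod 48 = 18 ∉ I]

No, I is not an ideal of ℤ_48


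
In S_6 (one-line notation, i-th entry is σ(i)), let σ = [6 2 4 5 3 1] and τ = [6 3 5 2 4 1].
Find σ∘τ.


σ∘τ: apply τ first, then σ
1 →τ 6 →σ 1
2 →τ 3 →σ 4
3 →τ 5 →σ 3
4 →τ 2 →σ 2
5 →τ 4 →σ 5
6 →τ 1 →σ 6

σ∘τ = [1 4 3 2 5 6]


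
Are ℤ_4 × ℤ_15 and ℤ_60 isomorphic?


Comparing ℤ_4 × ℤ_15 and ℤ_60:
gcd(4,15) = 1, so ℤ_4 × ℤ_15 ≅ ℤ_60 (CRT)

Yes, ℤ_4 × ℤ_15 ≅ ℤ_60


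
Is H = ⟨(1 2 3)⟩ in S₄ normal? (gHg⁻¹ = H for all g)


H = ⟨(1 2 3)⟩ in S₄
(1 4)(1 2 3)(1 4)⁻¹ = (4 2 3) ∉ ⟨(1 2 3)⟩

No, not a normal subgroup


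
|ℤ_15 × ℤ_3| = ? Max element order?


|ℤ_15 × ℤ_3| = 15 × 3 = 45
Max element order = lcm(15,3) = 15
Cyclic? No (gcd=3)

|ℤ_15×ℤ_3| = 45, max element order = 15


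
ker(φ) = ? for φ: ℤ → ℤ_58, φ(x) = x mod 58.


Kernel = preimage of identity
ker(φ) = {x ∈ ℤ : x ≡ 0 (mod 58)} = 58ℤ = {0, ±58, ±116, ...}

ker(φ) = 58ℤ


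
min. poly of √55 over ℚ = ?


√55 satisfies x² - 55 = 0, irreducible over ℚ since 55 is squarefree

Minimal polynomial: x² - 55


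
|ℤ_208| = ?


ℤ_n has n elements.

|ℤ_208| = 208


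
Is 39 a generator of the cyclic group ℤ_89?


g generates ℤ_n iff gcd(g, n) = 1
gcd(39, 89) = 1
Since gcd = 1, 39 is a generator.

Yes, 39 generates ℤ_89


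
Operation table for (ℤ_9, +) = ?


Elements: {0, 1, 2, 3, 4, 5, 6, 7, 8}
Operation: addition mod 9
Entry (a, b) = (a + b) mod 9

Cayley table:
  | 0 | 1 | 2 | 3 | 4 | 5 | 6 | 7 | 8
0 | 0 | 1 | 2 | 3 | 4 | 5 | 6 | 7 | 8
1 | 1 | 2 | 3 | 4 | 5 | 6 | 7 | 8 | 0
2 | 2 | 3 | 4 | 5 | 6 | 7 | 8 | 0 | 1
3 | 3 | 4 | 5 | 6 | 7 | 8 | 0 | 1 | 2
4 | 4 | 5 | 6 | 7 | 8 | 0 | 1 | 2 | 3
5 | 5 | 6 | 7 | 8 | 0 | 1 | 2 | 3 | 4
6 | 6 | 7 | 8 | 0 | 1 | 2 | 3 | 4 | 5
7 | 7 | 8 | 0 | 1 | 2 | 3 | 4 | 5 | 6
8 | 8 | 0 | 1 | 2 | 3 | 4 | 5 | 6 | 7


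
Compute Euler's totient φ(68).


Factor n: 68 = 2^2 × 17
φ(n) = n · ∏(1 - 1/p) over distinct primes p | n
φ(68) = 68 · (1 - 1/2) · (1 - 1/17) = 32

φ(68) = 32


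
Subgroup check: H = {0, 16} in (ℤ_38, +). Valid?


Subgroup test for H = {0, 16} in (ℤ_38, +):
(1) 0 ∈ H? Yes
(2) Closure: for all a,b ∈ H, (a+b) mod 38 ∈ H? No  [counterexample: 16 + 16 = 32 ∉ H]
(3) Inverses: for all a ∈ H, -a mod 38 ∈ H? No

No, H is not a subgroup of ℤ_38


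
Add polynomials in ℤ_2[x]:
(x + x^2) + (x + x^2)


Add coefficients mod 2:
x^0: 0 + 0 = 0 (mod 2)
x^1: 1 + 1 = 0 (mod 2)
x^2: 1 + 1 = 0 (mod 2)
Result: 0

f + g = 0


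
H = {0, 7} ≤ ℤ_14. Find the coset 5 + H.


5 + H = {5 + h (mod 14) : h ∈ H}
5+0=5, 5+7=12

5 + H = {5, 12}


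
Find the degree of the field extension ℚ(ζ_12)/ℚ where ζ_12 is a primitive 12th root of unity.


[ℚ(ζ_n):ℚ] = deg Φ_n(x) = φ(n). Here φ(12) = 4

[ℚ(ζ_12)/ℚ where ζ_12 is a primitive 12th root of unity] = 4


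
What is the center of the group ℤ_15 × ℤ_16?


Z(G) = {g ∈ G | gx = xg for all x ∈ G}
Direct product of abelian groups is abelian, so Z(G) = G

Z(ℤ_15 × ℤ_16) = ℤ_15 × ℤ_16


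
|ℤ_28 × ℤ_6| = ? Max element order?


|ℤ_28 × ℤ_6| = 28 × 6 = 168
Max element order = lcm(28,6) = 84
Cyclic? No (gcd=2)

|ℤ_28×ℤ_6| = 168, max element order = 84


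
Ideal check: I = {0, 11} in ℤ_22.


Check ideal conditions for I = {0, 11} in ℤ_22:
(1) I is an additive subgroup? Yes
(2) For r ∈ ℤ_22 and a ∈ I: r·a ∈ I? Yes

Yes, I is an ideal of ℤ_22


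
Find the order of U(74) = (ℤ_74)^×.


U(n) is the group of units mod n; |U(n)| = φ(n)
|U(74)| = φ(74) = 36

|U(74) = (ℤ_74)^×| = 36


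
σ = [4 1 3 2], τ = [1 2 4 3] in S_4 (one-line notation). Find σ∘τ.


σ∘τ: apply τ first, then σ
1 →τ 1 →σ 4
2 →τ 2 →σ 1
3 →τ 4 →σ 2
4 →τ 3 →σ 3

σ∘τ = [4 1 2 3]


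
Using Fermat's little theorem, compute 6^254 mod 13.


Fermat's little theorem: if p is prime and gcd(a,p)=1, then a^(p-1) ≡ 1 (mod p)
p = 13 is prime, gcd(6,13) = 1
Reduce exponent: 254 mod 12 = 2
So 6^254 ≡ 6^2 (mod 13)
6^2 mod 13 = 10

6^254 ≡ 10 (mod 13)


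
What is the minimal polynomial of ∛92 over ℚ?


∛92 satisfies x³ - 92 = 0, irreducible over ℚ (no rational root; 92 is not a perfect cube)

Minimal polynomial: x³ - 92


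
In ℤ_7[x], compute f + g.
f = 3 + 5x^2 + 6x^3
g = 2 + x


Add coefficients mod 7:
x^0: 3 + 2 = 5 (mod 7)
x^1: 0 + 1 = 1 (mod 7)
x^2: 5 + 0 = 5 (mod 7)
x^3: 6 + 0 = 6 (mod 7)
Result: 5 + x + 5x^2 + 6x^3

f + g = 5 + x + 5x^2 + 6x^3


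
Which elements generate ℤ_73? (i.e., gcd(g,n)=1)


g generates ℤ_n iff gcd(g,n) = 1
Prime factors of 73: 73
Generators are g ∈ {1,...,72} not divisible by any of these primes.
Generators: {1, 2, 3, 4, 5, 6, 7, 8, 9, 10, 11, 12, 13, 14, 15, 16, 17, 18, 19, 20, 21, 22, 23, 24, 25, 26, 27, 28, 29, 30, 31, 32, 33, 34, 35, 36, 37, 38, 39, 40, 41, 42, 43, 44, 45, 46, 47, 48, 49, 50, 51, 52, 53, 54, 55, 56, 57, 58, 59, 60, 61, 62, 63, 64, 65, 66, 67, 68, 69, 70, 71, 72}
Number of generators = φ(73) = 72

Generators of ℤ_73 = {1, 2, 3, 4, 5, 6, 7, 8, 9, 10, 11, 12, 13, 14, 15, 16, 17, 18, 19, 20, 21, 22, 23, 24, 25, 26, 27, 28, 29, 30, 31, 32, 33, 34, 35, 36, 37, 38, 39, 40, 41, 42, 43, 44, 45, 46, 47, 48, 49, 50, 51, 52, 53, 54, 55, 56, 57, 58, 59, 60, 61, 62, 63, 64, 65, 66, 67, 68, 69, 70, 71, 72}


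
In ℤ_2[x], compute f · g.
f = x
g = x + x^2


Expand and collect like terms; reduce coefficients mod 2:
x^0: 0·0 = 0 ≡ 0 (mod 2)
x^1: 0·1 + 1·0 = 0 ≡ 0 (mod 2)
x^2: 0·1 + 1·1 = 1 ≡ 1 (mod 2)
x^3: 1·1 = 1 ≡ 1 (mod 2)
Result: x^2 + x^3

f · g = x^2 + x^3


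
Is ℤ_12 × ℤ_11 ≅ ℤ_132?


Comparing ℤ_12 × ℤ_11 and ℤ_132:
gcd(12,11) = 1, so ℤ_12 × ℤ_11 ≅ ℤ_132 (CRT)

Yes, ℤ_12 × ℤ_11 ≅ ℤ_132


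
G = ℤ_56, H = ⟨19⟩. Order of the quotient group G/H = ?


|⟨19⟩| = n / gcd(19, 56) = 56 / 1 = 56
H is normal (ℤ_56 is abelian).
|G/H| = |G| / |H| = 56 / 56 = 1

|G/H| = 1


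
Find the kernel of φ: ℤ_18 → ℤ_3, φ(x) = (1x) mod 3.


Kernel = preimage of identity
ker(φ) = {x ∈ ℤ_18 : 1x ≡ 0 (mod 3)}. Since 3 | 18, φ is well-defined. The kernel is the cyclic subgroup ⟨3⟩ of ℤ_18 (order 6), i.e. {0, 3, 6, 9, 12, 15}

ker(φ) = {0, 3, 6, 9, 12, 15}


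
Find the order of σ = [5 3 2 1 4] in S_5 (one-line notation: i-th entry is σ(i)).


Cycle decomposition: (1 5 4) (2 3)
Cycle lengths: 3, 2
Order = lcm(3, 2) = 6

ord(σ) = 6


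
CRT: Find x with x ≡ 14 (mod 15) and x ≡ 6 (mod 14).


m₁ = 15, m₂ = 14, gcd = 1, so CRT applies. M = m₁·m₂ = 210
Let M₁ = M/m₁ = 14, M₂ = M/m₂ = 15
Find y₁ ≡ M₁⁻¹ (mod m₁): 14⁻¹ ≡ 14 (mod 15)
Find y₂ ≡ M₂⁻¹ (mod m₂): 15⁻¹ ≡ 1 (mod 14)
x = a₁·M₁·y₁ + a₂·M₂·y₂ = 14·14·14 + 6·15·1 = 2834
Reduce mod 210: x ≡ 104
Check: 104 mod 15 = 14 ✓, 104 mod 14 = 6 ✓

x ≡ 104 (mod 210)


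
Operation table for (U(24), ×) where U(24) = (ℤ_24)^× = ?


Elements: {1, 5, 7, 11, 13, 17, 19, 23}
Operation: multiplication mod 24
Entry (a, b) = (a × b) mod 24

Cayley table:
   |  1 |  5 |  7 | 11 | 13 | 17 | 19 | 23
 1 |  1 |  5 |  7 | 11 | 13 | 17 | 19 | 23
 5 |  5 |  1 | 11 |  7 | 17 | 13 | 23 | 19
 7 |  7 | 11 |  1 |  5 | 19 | 23 | 13 | 17
11 | 11 |  7 |  5 |  1 | 23 | 19 | 17 | 13
13 | 13 | 17 | 19 | 23 |  1 |  5 |  7 | 11
17 | 17 | 13 | 23 | 19 |  5 |  1 | 11 |  7
19 | 19 | 23 | 13 | 17 |  7 | 11 |  1 |  5
23 | 23 | 19 | 17 | 13 | 11 |  7 |  5 |  1


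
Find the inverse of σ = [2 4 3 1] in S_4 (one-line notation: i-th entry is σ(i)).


To find σ⁻¹, swap domain and range:
σ(1) = 2 → σ⁻¹(2) = 1
σ(2) = 4 → σ⁻¹(4) = 2
σ(3) = 3 → σ⁻¹(3) = 3
σ(4) = 1 → σ⁻¹(1) = 4

σ⁻¹ = [4 1 3 2]


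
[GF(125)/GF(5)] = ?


GF(125) = GF(5^3), so the extension degree is 3

[GF(125)/GF(5)] = 3


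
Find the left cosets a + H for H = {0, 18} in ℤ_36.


H = {0, 18}, |H| = 2
Number of cosets = |G|/|H| = 36/2 = 18
0 + H = {0, 18}
1 + H = {1, 19}
2 + H = {2, 20}
3 + H = {3, 21}
4 + H = {4, 22}
5 + H = {5, 23}
6 + H = {6, 24}
7 + H = {7, 25}
8 + H = {8, 26}
9 + H = {9, 27}
10 + H = {10, 28}
11 + H = {11, 29}
12 + H = {12, 30}
13 + H = {13, 31}
14 + H = {14, 32}
15 + H = {15, 33}
16 + H = {16, 34}
17 + H = {17, 35}

Cosets: 0+H={0,18}; 1+H={1,19}; 2+H={2,20}; 3+H={3,21}; 4+H={4,22}; 5+H={5,23}; 6+H={6,24}; 7+H={7,25}; 8+H={8,26}; 9+H={9,27}; 10+H={10,28}; 11+H={11,29}; 12+H={12,30}; 13+H={13,31}; 14+H={14,32}; 15+H={15,33}; 16+H={16,34}; 17+H={17,35}


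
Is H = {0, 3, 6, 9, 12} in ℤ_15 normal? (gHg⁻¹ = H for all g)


H = {0, 3, 6, 9, 12} in ℤ_15
ℤ_15 is abelian; every subgroup of an abelian group is normal

Yes, normal subgroup


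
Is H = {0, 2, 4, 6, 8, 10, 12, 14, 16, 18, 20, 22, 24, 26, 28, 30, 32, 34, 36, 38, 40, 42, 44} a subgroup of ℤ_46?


Subgroup test for H = {0, 2, 4, 6, 8, 10, 12, 14, 16, 18, 20, 22, 24, 26, 28, 30, 32, 34, 36, 38, 40, 42, 44} in (ℤ_46, +):
(1) 0 ∈ H? Yes
(2) Closure: for all a,b ∈ H, (a+b) mod 46 ∈ H? Yes
(3) Inverses: for all a ∈ H, -a mod 46 ∈ H? Yes

Yes, H is a subgroup of ℤ_46


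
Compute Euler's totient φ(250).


Factor n: 250 = 2 × 5^3
φ(n) = n · ∏(1 - 1/p) over distinct primes p | n
φ(250) = 250 · (1 - 1/2) · (1 - 1/5) = 100

φ(250) = 100


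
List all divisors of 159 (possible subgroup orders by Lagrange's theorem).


Lagrange's theorem: |H| divides |G|
|G| = 159
Divisors of 159: 1, 3, 53, 159

Possible subgroup orders: {1, 3, 53, 159}


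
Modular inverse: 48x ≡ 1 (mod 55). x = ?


Use the extended Euclidean algorithm to write 1 = 48·s + 55·t; then s mod 55 is the inverse.
Euclidean algorithm:
  48 = 0·55 + 48
  55 = 1·48 + 7
  48 = 6·7 + 6
  7 = 1·6 + 1
  6 = 6·1 + 0
gcd(48,55) = 1
Back-substitution gives: 48·(-8) + 55·(7) = 1
So 48⁻¹ ≡ -8 ≡ 47 (mod 55)
Check: 48 × 47 = 2256 ≡ 1 (mod 55) ✓

48⁻¹ ≡ 47 (mod 55)


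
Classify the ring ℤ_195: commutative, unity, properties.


ℤ_195 is a commutative ring with unity 1; 195 = 3×65 is composite, so 3·65 ≡ 0 gives zero divisors (not an integral domain)
Commutative: Yes
Integral domain: No
Has unity: Yes

ℤ_195: Commutative=Yes, Unity=Yes


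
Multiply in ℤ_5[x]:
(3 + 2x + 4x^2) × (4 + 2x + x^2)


Expand and collect like terms; reduce coefficients mod 5:
x^0: 3·4 = 12 ≡ 2 (mod 5)
x^1: 3·2 + 2·4 = 14 ≡ 4 (mod 5)
x^2: 3·1 + 2·2 + 4·4 = 23 ≡ 3 (mod 5)
x^3: 2·1 + 4·2 = 10 ≡ 0 (mod 5)
x^4: 4·1 = 4 ≡ 4 (mod 5)
Result: 2 + 4x + 3x^2 + 4x^4

f · g = 2 + 4x + 3x^2 + 4x^4


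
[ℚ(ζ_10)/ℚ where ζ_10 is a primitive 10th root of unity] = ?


[ℚ(ζ_n):ℚ] = deg Φ_n(x) = φ(n). Here φ(10) = 4

[ℚ(ζ_10)/ℚ where ζ_10 is a primitive 10th root of unity] = 4


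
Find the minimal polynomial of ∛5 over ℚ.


∛5 satisfies x³ - 5 = 0, irreducible over ℚ (no rational root; 5 is not a perfect cube)

Minimal polynomial: x³ - 5


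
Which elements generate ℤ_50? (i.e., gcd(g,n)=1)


g generates ℤ_n iff gcd(g,n) = 1
Prime factors of 50: 2, 5
Generators are g ∈ {1,...,49} not divisible by any of these primes.
Generators: {1, 3, 7, 9, 11, 13, 17, 19, 21, 23, 27, 29, 31, 33, 37, 39, 41, 43, 47, 49}
Number of generators = φ(50) = 20

Generators of ℤ_50 = {1, 3, 7, 9, 11, 13, 17, 19, 21, 23, 27, 29, 31, 33, 37, 39, 41, 43, 47, 49}


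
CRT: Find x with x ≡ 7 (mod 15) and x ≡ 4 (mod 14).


m₁ = 15, m₂ = 14, gcd = 1, so CRT applies. M = m₁·m₂ = 210
Let M₁ = M/m₁ = 14, M₂ = M/m₂ = 15
Find y₁ ≡ M₁⁻¹ (mod m₁): 14⁻¹ ≡ 14 (mod 15)
Find y₂ ≡ M₂⁻¹ (mod m₂): 15⁻¹ ≡ 1 (mod 14)
x = a₁·M₁·y₁ + a₂·M₂·y₂ = 7·14·14 + 4·15·1 = 1432
Reduce mod 210: x ≡ 172
Check: 172 mod 15 = 7 ✓, 172 mod 14 = 4 ✓

x ≡ 172 (mod 210)


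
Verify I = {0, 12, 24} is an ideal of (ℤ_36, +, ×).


Check ideal conditions for I = {0, 12, 24} in ℤ_36:
(1) I is an additive subgroup? Yes
(2) For r ∈ ℤ_36 and a ∈ I: r·a ∈ I? Yes

Yes, I is an ideal of ℤ_36


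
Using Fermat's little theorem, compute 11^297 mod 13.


Fermat's little theorem: if p is prime and gcd(a,p)=1, then a^(p-1) ≡ 1 (mod p)
p = 13 is prime, gcd(11,13) = 1
Reduce exponent: 297 mod 12 = 9
So 11^297 ≡ 11^9 (mod 13)
11^9 mod 13 = 8

11^297 ≡ 8 (mod 13)


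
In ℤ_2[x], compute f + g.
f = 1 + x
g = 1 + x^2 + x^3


Add coefficients mod 2:
x^0: 1 + 1 = 0 (mod 2)
x^1: 1 + 0 = 1 (mod 2)
x^2: 0 + 1 = 1 (mod 2)
x^3: 0 + 1 = 1 (mod 2)
Result: x + x^2 + x^3

f + g = x + x^2 + x^3


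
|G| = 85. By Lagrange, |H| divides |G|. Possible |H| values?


Lagrange's theorem: |H| divides |G|
|G| = 85
Divisors of 85: 1, 5, 17, 85

Possible subgroup orders: {1, 5, 17, 85}


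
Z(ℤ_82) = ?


Z(G) = {g ∈ G | gx = xg for all x ∈ G}
ℤ_82 is abelian, so Z(G) = G

Z(ℤ_82) = ℤ_82


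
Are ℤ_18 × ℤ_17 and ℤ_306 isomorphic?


Comparing ℤ_18 × ℤ_17 and ℤ_306:
gcd(18,17) = 1, so ℤ_18 × ℤ_17 ≅ ℤ_306 (CRT)

Yes, ℤ_18 × ℤ_17 ≅ ℤ_306


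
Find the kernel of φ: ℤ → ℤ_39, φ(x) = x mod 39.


Kernel = preimage of identity
ker(φ) = {x ∈ ℤ : x ≡ 0 (mod 39)} = 39ℤ = {0, ±39, ±78, ...}

ker(φ) = 39ℤ


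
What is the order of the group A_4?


|A_n| = n!/2 (even permutations)
|A_4| = 4!/2 = 24/2 = 12

|A_4| = 12


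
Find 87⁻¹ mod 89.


Use the extended Euclidean algorithm to write 1 = 87·s + 89·t; then s mod 89 is the inverse.
Euclidean algorithm:
  87 = 0·89 + 87
  89 = 1·87 + 2
  87 = 43·2 + 1
  2 = 2·1 + 0
gcd(87,89) = 1
Back-substitution gives: 87·(44) + 89·(-43) = 1
So 87⁻¹ ≡ 44 ≡ 44 (mod 89)
Check: 87 × 44 = 3828 ≡ 1 (mod 89) ✓

87⁻¹ ≡ 44 (mod 89)


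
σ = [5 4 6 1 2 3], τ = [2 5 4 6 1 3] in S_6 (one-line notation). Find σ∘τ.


σ∘τ: apply τ first, then σ
1 →τ 2 →σ 4
2 →τ 5 →σ 2
3 →τ 4 →σ 1
4 →τ 6 →σ 3
5 →τ 1 →σ 5
6 →τ 3 →σ 6

σ∘τ = [4 2 1 3 5 6]


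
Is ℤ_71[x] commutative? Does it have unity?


ℤ_71 is a field (n prime), so ℤ_71[x] is a commutative integral domain with unity
Commutative: Yes
Integral domain: Yes
Has unity: Yes

ℤ_71[x]: Commutative=Yes, Unity=Yes


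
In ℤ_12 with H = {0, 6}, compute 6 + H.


6 + H = {6 + h (mod 12) : h ∈ H}
6+0=6, 6+6=0
6 + H = {0, 6} = 0 + H

6 + H = {0, 6}


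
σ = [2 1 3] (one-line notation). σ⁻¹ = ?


To find σ⁻¹, swap domain and range:
σ(1) = 2 → σ⁻¹(2) = 1
σ(2) = 1 → σ⁻¹(1) = 2
σ(3) = 3 → σ⁻¹(3) = 3

σ⁻¹ = [2 1 3]


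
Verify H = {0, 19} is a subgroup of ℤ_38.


Subgroup test for H = {0, 19} in (ℤ_38, +):
(1) 0 ∈ H? Yes
(2) Closure: for all a,b ∈ H, (a+b) mod 38 ∈ H? Yes
(3) Inverses: for all a ∈ H, -a mod 38 ∈ H? Yes

Yes, H is a subgroup of ℤ_38


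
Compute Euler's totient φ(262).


Factor n: 262 = 2 × 131
φ(n) = n · ∏(1 - 1/p) over distinct primes p | n
φ(262) = 262 · (1 - 1/2) · (1 - 1/131) = 130

φ(262) = 130


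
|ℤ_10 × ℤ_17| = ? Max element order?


|ℤ_10 × ℤ_17| = 10 × 17 = 170
Max element order = lcm(10,17) = 170
Cyclic? Yes (gcd=1)

|ℤ_10×ℤ_17| = 170, max element order = 170


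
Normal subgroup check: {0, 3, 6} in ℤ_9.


H = {0, 3, 6} in ℤ_9
ℤ_9 is abelian; every subgroup of an abelian group is normal

Yes, normal subgroup


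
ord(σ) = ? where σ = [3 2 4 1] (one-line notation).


Cycle decomposition: (1 3 4)
Cycle lengths: 3
Order = lcm(3) = 3

ord(σ) = 3


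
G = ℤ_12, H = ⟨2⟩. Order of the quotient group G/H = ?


|⟨2⟩| = n / gcd(2, 12) = 12 / 2 = 6
H is normal (ℤ_12 is abelian).
|G/H| = |G| / |H| = 12 / 6 = 2

|G/H| = 2


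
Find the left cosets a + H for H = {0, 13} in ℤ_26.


H = {0, 13}, |H| = 2
Number of cosets = |G|/|H| = 26/2 = 13
0 + H = {0, 13}
1 + H = {1, 14}
2 + H = {2, 15}
3 + H = {3, 16}
4 + H = {4, 17}
5 + H = {5, 18}
6 + H = {6, 19}
7 + H = {7, 20}
8 + H = {8, 21}
9 + H = {9, 22}
10 + H = {10, 23}
11 + H = {11, 24}
12 + H = {12, 25}

Cosets: 0+H={0,13}; 1+H={1,14}; 2+H={2,15}; 3+H={3,16}; 4+H={4,17}; 5+H={5,18}; 6+H={6,19}; 7+H={7,20}; 8+H={8,21}; 9+H={9,22}; 10+H={10,23}; 11+H={11,24}; 12+H={12,25}


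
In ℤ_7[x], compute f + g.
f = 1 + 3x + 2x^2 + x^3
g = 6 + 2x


Add coefficients mod 7:
x^0: 1 + 6 = 0 (mod 7)
x^1: 3 + 2 = 5 (mod 7)
x^2: 2 + 0 = 2 (mod 7)
x^3: 1 + 0 = 1 (mod 7)
Result: 5x + 2x^2 + x^3

f + g = 5x + 2x^2 + x^3


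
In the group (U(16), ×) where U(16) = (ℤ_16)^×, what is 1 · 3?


Operation: multiplication mod 16
1 · 3 = (a × b) mod 16 with a = 1, b = 3

1 · 3 = 3


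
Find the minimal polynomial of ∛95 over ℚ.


∛95 satisfies x³ - 95 = 0, irreducible over ℚ (no rational root; 95 is not a perfect cube)

Minimal polynomial: x³ - 95


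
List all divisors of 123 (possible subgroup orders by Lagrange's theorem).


Lagrange's theorem: |H| divides |G|
|G| = 123
Divisors of 123: 1, 3, 41, 123

Possible subgroup orders: {1, 3, 41, 123}


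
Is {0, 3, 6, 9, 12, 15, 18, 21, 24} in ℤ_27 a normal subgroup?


H = {0, 3, 6, 9, 12, 15, 18, 21, 24} in ℤ_27
ℤ_27 is abelian; every subgroup of an abelian group is normal

Yes, normal subgroup


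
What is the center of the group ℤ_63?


Z(G) = {g ∈ G | gx = xg for all x ∈ G}
ℤ_63 is abelian, so Z(G) = G

Z(ℤ_63) = ℤ_63


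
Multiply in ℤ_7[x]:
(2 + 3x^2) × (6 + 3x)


Expand and collect like terms; reduce coefficients mod 7:
x^0: 2·6 = 12 ≡ 5 (mod 7)
x^1: 2·3 + 0·6 = 6 ≡ 6 (mod 7)
x^2: 0·3 + 3·6 = 18 ≡ 4 (mod 7)
x^3: 3·3 = 9 ≡ 2 (mod 7)
Result: 5 + 6x + 4x^2 + 2x^3

f · g = 5 + 6x + 4x^2 + 2x^3


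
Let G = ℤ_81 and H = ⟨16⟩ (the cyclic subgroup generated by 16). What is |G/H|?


|⟨16⟩| = n / gcd(16, 81) = 81 / 1 = 81
H is normal (ℤ_81 is abelian).
|G/H| = |G| / |H| = 81 / 81 = 1

|G/H| = 1


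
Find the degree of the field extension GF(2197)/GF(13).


GF(2197) = GF(13^3), so the extension degree is 3

[GF(2197)/GF(13)] = 3


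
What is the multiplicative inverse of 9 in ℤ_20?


Use the extended Euclidean algorithm to write 1 = 9·s + 20·t; then s mod 20 is the inverse.
Euclidean algorithm:
  9 = 0·20 + 9
  20 = 2·9 + 2
  9 = 4·2 + 1
  2 = 2·1 + 0
gcd(9,20) = 1
Back-substitution gives: 9·(9) + 20·(-4) = 1
So 9⁻¹ ≡ 9 ≡ 9 (mod 20)
Check: 9 × 9 = 81 ≡ 1 (mod 20) ✓

9⁻¹ ≡ 9 (mod 20)


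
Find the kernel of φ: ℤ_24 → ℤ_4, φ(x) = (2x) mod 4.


Kernel = preimage of identity
ker(φ) = {x ∈ ℤ_24 : 2x ≡ 0 (mod 4)}. Since 4 | 24, φ is well-defined. The kernel is the cyclic subgroup ⟨2⟩ of ℤ_24 (order 12), i.e. {0, 2, 4, 6, 8, 10, 12, 14, 16, 18, 20, 22}

ker(φ) = {0, 2, 4, 6, 8, 10, 12, 14, 16, 18, 20, 22}


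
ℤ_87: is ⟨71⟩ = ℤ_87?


g generates ℤ_n iff gcd(g, n) = 1
gcd(71, 87) = 1
Since gcd = 1, 71 is a generator.

Yes, 71 generates ℤ_87


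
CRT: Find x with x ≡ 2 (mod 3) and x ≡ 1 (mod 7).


m₁ = 3, m₂ = 7, gcd = 1, so CRT applies. M = m₁·m₂ = 21
Let M₁ = M/m₁ = 7, M₂ = M/m₂ = 3
Find y₁ ≡ M₁⁻¹ (mod m₁): 7⁻¹ ≡ 1 (mod 3)
Find y₂ ≡ M₂⁻¹ (mod m₂): 3⁻¹ ≡ 5 (mod 7)
x = a₁·M₁·y₁ + a₂·M₂·y₂ = 2·7·1 + 1·3·5 = 29
Reduce mod 21: x ≡ 8
Check: 8 mod 3 = 2 ✓, 8 mod 7 = 1 ✓

x ≡ 8 (mod 21)


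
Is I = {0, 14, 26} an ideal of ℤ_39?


Check ideal conditions for I = {0, 14, 26} in ℤ_39:
(1) I is an additive subgroup? No
(2) For r ∈ ℤ_39 and a ∈ I: r·a ∈ I? No  [counterexample: r=2, a=14, r·a mod 39 = 28 ∉ I]

No, I is not an ideal of ℤ_39


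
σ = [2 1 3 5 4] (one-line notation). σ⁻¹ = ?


To find σ⁻¹, swap domain and range:
σ(1) = 2 → σ⁻¹(2) = 1
σ(2) = 1 → σ⁻¹(1) = 2
σ(3) = 3 → σ⁻¹(3) = 3
σ(4) = 5 → σ⁻¹(5) = 4
σ(5) = 4 → σ⁻¹(4) = 5

σ⁻¹ = [2 1 3 5 4]


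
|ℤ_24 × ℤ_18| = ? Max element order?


|ℤ_24 × ℤ_18| = 24 × 18 = 432
Max element order = lcm(24,18) = 72
Cyclic? No (gcd=6)

|ℤ_24×ℤ_18| = 432, max element order = 72


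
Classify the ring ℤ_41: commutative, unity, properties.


ℤ_41 is a commutative ring with unity 1; 41 is prime, so ℤ_41 is a field (hence an integral domain)
Commutative: Yes
Integral domain: Yes
Has unity: Yes

ℤ_41: Commutative=Yes, Unity=Yes


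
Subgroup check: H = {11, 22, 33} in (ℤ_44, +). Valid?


Subgroup test for H = {11, 22, 33} in (ℤ_44, +):
(1) 0 ∈ H? No
(2) Closure: for all a,b ∈ H, (a+b) mod 44 ∈ H? No  [counterexample: 11 + 33 = 0 ∉ H]
(3) Inverses: for all a ∈ H, -a mod 44 ∈ H? Yes

No, H is not a subgroup of ℤ_44


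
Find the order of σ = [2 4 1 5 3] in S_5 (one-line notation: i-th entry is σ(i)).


Cycle decomposition: (1 2 4 5 3)
Cycle lengths: 5
Order = lcm(5) = 5

ord(σ) = 5


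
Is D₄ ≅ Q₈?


Comparing D₄ and Q₈:
D₄ has 5 elements of order 2; Q₈ has only 1

No, D₄ ≇ Q₈


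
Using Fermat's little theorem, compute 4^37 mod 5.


Fermat's little theorem: if p is prime and gcd(a,p)=1, then a^(p-1) ≡ 1 (mod p)
p = 5 is prime, gcd(4,5) = 1
Reduce exponent: 37 mod 4 = 1
So 4^37 ≡ 4^1 (mod 5)
4^1 mod 5 = 4

4^37 ≡ 4 (mod 5)


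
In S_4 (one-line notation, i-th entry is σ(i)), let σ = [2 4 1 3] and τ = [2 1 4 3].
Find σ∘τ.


σ∘τ: apply τ first, then σ
1 →τ 2 →σ 4
2 →τ 1 →σ 2
3 →τ 4 →σ 3
4 →τ 3 →σ 1

σ∘τ = [4 2 3 1]


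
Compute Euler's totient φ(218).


Factor n: 218 = 2 × 109
φ(n) = n · ∏(1 - 1/p) over distinct primes p | n
φ(218) = 218 · (1 - 1/2) · (1 - 1/109) = 108

φ(218) = 108


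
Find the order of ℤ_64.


ℤ_n has n elements.

|ℤ_64| = 64


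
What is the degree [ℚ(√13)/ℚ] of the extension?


√13 has minimal polynomial x² - 13 (irreducible over ℚ since 13 is squarefree)

[ℚ(√13)/ℚ] = 2


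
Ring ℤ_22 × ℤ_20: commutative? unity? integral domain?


Direct product ring; commutative with unity (1,1); but (1,0)·(0,1) = (0,0) gives zero divisors, so not an integral domain
Commutative: Yes
Integral domain: No
Has unity: Yes

ℤ_22 × ℤ_20: Commutative=Yes, Unity=Yes


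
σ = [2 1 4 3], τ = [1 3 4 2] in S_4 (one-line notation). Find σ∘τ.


σ∘τ: apply τ first, then σ
1 →τ 1 →σ 2
2 →τ 3 →σ 4
3 →τ 4 →σ 3
4 →τ 2 →σ 1

σ∘τ = [2 4 3 1]


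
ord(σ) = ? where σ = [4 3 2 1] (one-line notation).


Cycle decomposition: (1 4) (2 3)
Cycle lengths: 2, 2
Order = lcm(2, 2) = 2

ord(σ) = 2


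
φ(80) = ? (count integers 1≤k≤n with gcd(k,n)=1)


Factor n: 80 = 2^4 × 5
φ(n) = n · ∏(1 - 1/p) over distinct primes p | n
φ(80) = 80 · (1 - 1/2) · (1 - 1/5) = 32

φ(80) = 32


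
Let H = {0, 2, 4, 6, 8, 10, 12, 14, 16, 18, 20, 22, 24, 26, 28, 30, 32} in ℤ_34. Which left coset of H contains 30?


30 + H = {30 + h (mod 34) : h ∈ H}
30+0=30, 30+2=32, 30+4=0, 30+6=2, 30+8=4, 30+10=6, 30+12=8, 30+14=10, 30+16=12, 30+18=14, 30+20=16, 30+22=18, 30+24=20, 30+26=22, 30+28=24, 30+30=26, 30+32=28
30 + H = {0, 2, 4, 6, 8, 10, 12, 14, 16, 18, 20, 22, 24, 26, 28, 30, 32} = 0 + H

30 + H = {0, 2, 4, 6, 8, 10, 12, 14, 16, 18, 20, 22, 24, 26, 28, 30, 32}


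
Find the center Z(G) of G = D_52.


Z(G) = {g ∈ G | gx = xg for all x ∈ G}
For even n, Z(D_n) = {e, r^(n/2)}: the 180° rotation r^26 commutes with every reflection and rotation

Z(D_52) = {e, r^26}


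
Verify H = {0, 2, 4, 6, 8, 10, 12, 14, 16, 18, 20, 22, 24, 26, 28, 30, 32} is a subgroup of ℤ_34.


Subgroup test for H = {0, 2, 4, 6, 8, 10, 12, 14, 16, 18, 20, 22, 24, 26, 28, 30, 32} in (ℤ_34, +):
(1) 0 ∈ H? Yes
(2) Closure: for all a,b ∈ H, (a+b) mod 34 ∈ H? Yes
(3) Inverses: for all a ∈ H, -a mod 34 ∈ H? Yes

Yes, H is a subgroup of ℤ_34


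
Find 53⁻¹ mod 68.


Use the extended Euclidean algorithm to write 1 = 53·s + 68·t; then s mod 68 is the inverse.
Euclidean algorithm:
  53 = 0·68 + 53
  68 = 1·53 + 15
  53 = 3·15 + 8
  15 = 1·8 + 7
  8 = 1·7 + 1
  7 = 7·1 + 0
gcd(53,68) = 1
Back-substitution gives: 53·(9) + 68·(-7) = 1
So 53⁻¹ ≡ 9 ≡ 9 (mod 68)
Check: 53 × 9 = 477 ≡ 1 (mod 68) ✓

53⁻¹ ≡ 9 (mod 68)


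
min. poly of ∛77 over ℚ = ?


∛77 satisfies x³ - 77 = 0, irreducible over ℚ (no rational root; 77 is not a perfect cube)

Minimal polynomial: x³ - 77


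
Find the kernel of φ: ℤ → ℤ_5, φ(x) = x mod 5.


Kernel = preimage of identity
ker(φ) = {x ∈ ℤ : x ≡ 0 (mod 5)} = 5ℤ = {0, ±5, ±10, ...}

ker(φ) = 5ℤ


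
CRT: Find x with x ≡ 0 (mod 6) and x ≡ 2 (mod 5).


m₁ = 6, m₂ = 5, gcd = 1, so CRT applies. M = m₁·m₂ = 30
Let M₁ = M/m₁ = 5, M₂ = M/m₂ = 6
Find y₁ ≡ M₁⁻¹ (mod m₁): 5⁻¹ ≡ 5 (mod 6)
Find y₂ ≡ M₂⁻¹ (mod m₂): 6⁻¹ ≡ 1 (mod 5)
x = a₁·M₁·y₁ + a₂·M₂·y₂ = 0·5·5 + 2·6·1 = 12
Reduce mod 30: x ≡ 12
Check: 12 mod 6 = 0 ✓, 12 mod 5 = 2 ✓

x ≡ 12 (mod 30)


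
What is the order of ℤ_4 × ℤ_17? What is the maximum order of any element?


|ℤ_4 × ℤ_17| = 4 × 17 = 68
Max element order = lcm(4,17) = 68
Cyclic? Yes (gcd=1)

|ℤ_4×ℤ_17| = 68, max element order = 68


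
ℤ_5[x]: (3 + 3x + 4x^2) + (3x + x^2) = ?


Add coefficients mod 5:
x^0: 3 + 0 = 3 (mod 5)
x^1: 3 + 3 = 1 (mod 5)
x^2: 4 + 1 = 0 (mod 5)
Result: 3 + x

f + g = 3 + x


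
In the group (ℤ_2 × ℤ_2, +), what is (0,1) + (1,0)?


Operation: componentwise addition mod (2, 2)
(0,1) + (1,0) = ((a₁+b₁) mod 2, (a₂+b₂) mod 2) with a = (0,1), b = (1,0)

(0,1) + (1,0) = (1,1)


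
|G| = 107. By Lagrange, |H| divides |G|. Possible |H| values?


Lagrange's theorem: |H| divides |G|
|G| = 107
Divisors of 107: 1, 107

Possible subgroup orders: {1, 107}


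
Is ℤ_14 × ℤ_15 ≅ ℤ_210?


Comparing ℤ_14 × ℤ_15 and ℤ_210:
gcd(14,15) = 1, so ℤ_14 × ℤ_15 ≅ ℤ_210 (CRT)

Yes, ℤ_14 × ℤ_15 ≅ ℤ_210


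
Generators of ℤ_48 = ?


g generates ℤ_n iff gcd(g,n) = 1
Prime factors of 48: 2, 3
Generators are g ∈ {1,...,47} not divisible by any of these primes.
Generators: {1, 5, 7, 11, 13, 17, 19, 23, 25, 29, 31, 35, 37, 41, 43, 47}
Number of generators = φ(48) = 16

Generators of ℤ_48 = {1, 5, 7, 11, 13, 17, 19, 23, 25, 29, 31, 35, 37, 41, 43, 47}


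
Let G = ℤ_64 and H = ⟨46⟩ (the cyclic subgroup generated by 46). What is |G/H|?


|⟨46⟩| = n / gcd(46, 64) = 64 / 2 = 32
H is normal (ℤ_64 is abelian).
|G/H| = |G| / |H| = 64 / 32 = 2

|G/H| = 2


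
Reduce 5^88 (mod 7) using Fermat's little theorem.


Fermat's little theorem: if p is prime and gcd(a,p)=1, then a^(p-1) ≡ 1 (mod p)
p = 7 is prime, gcd(5,7) = 1
Reduce exponent: 88 mod 6 = 4
So 5^88 ≡ 5^4 (mod 7)
5^4 mod 7 = 2

5^88 ≡ 2 (mod 7)


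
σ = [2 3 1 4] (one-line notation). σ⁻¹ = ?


To find σ⁻¹, swap domain and range:
σ(1) = 2 → σ⁻¹(2) = 1
σ(2) = 3 → σ⁻¹(3) = 2
σ(3) = 1 → σ⁻¹(1) = 3
σ(4) = 4 → σ⁻¹(4) = 4

σ⁻¹ = [3 1 2 4]


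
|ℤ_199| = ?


ℤ_n has n elements.

|ℤ_199| = 199


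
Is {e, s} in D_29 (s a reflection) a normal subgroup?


H = {e, s} in D_29 (s a reflection)
r·s·r⁻¹ = sr⁻² ≠ s for n ≥ 3, so {e, s} is not closed under conjugation

No, not a normal subgroup


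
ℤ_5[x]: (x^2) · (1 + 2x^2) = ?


Expand and collect like terms; reduce coefficients mod 5:
x^0: 0·1 = 0 ≡ 0 (mod 5)
x^1: 0·0 + 0·1 = 0 ≡ 0 (mod 5)
x^2: 0·2 + 0·0 + 1·1 = 1 ≡ 1 (mod 5)
x^3: 0·2 + 1·0 = 0 ≡ 0 (mod 5)
x^4: 1·2 = 2 ≡ 2 (mod 5)
Result: x^2 + 2x^4

f · g = x^2 + 2x^4


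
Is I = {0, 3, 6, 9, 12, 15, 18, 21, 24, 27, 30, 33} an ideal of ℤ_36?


Check ideal conditions for I = {0, 3, 6, 9, 12, 15, 18, 21, 24, 27, 30, 33} in ℤ_36:
(1) I is an additive subgroup? Yes
(2) For r ∈ ℤ_36 and a ∈ I: r·a ∈ I? Yes

Yes, I is an ideal of ℤ_36


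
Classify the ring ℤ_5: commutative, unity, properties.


ℤ_5 is a commutative ring with unity 1; 5 is prime, so ℤ_5 is a field (hence an integral domain)
Commutative: Yes
Integral domain: Yes
Has unity: Yes

ℤ_5: Commutative=Yes, Unity=Yes


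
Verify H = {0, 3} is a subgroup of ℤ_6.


Subgroup test for H = {0, 3} in (ℤ_6, +):
(1) 0 ∈ H? Yes
(2) Closure: for all a,b ∈ H, (a+b) mod 6 ∈ H? Yes
(3) Inverses: for all a ∈ H, -a mod 6 ∈ H? Yes

Yes, H is a subgroup of ℤ_6


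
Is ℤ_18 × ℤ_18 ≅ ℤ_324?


Comparing ℤ_18 × ℤ_18 and ℤ_324:
gcd(18,18) = 18 ≠ 1. Max element order in ℤ_18×ℤ_18 is lcm(18,18) = 18 < 324, so it has no element of order 324

No, ℤ_18 × ℤ_18 ≇ ℤ_324


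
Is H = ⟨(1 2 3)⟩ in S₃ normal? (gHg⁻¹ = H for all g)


H = ⟨(1 2 3)⟩ in S₃
⟨(1 2 3)⟩ has order 3 and index 2 in S₃; index-2 subgroups are normal

Yes, normal subgroup


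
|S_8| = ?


|S_n| = n! (number of permutations of n symbols)
|S_8| = 8! = 40320

|S_8| = 40320


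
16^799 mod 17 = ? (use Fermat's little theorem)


Fermat's little theorem: if p is prime and gcd(a,p)=1, then a^(p-1) ≡ 1 (mod p)
p = 17 is prime, gcd(16,17) = 1
Reduce exponent: 799 mod 16 = 15
So 16^799 ≡ 16^15 (mod 17)
16^15 mod 17 = 16

16^799 ≡ 16 (mod 17)


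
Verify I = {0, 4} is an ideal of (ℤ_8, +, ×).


Check ideal conditions for I = {0, 4} in ℤ_8:
(1) I is an additive subgroup? Yes
(2) For r ∈ ℤ_8 and a ∈ I: r·a ∈ I? Yes

Yes, I is an ideal of ℤ_8


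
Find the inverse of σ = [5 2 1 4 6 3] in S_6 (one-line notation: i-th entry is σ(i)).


To find σ⁻¹, swap domain and range:
σ(1) = 5 → σ⁻¹(5) = 1
σ(2) = 2 → σ⁻¹(2) = 2
σ(3) = 1 → σ⁻¹(1) = 3
σ(4) = 4 → σ⁻¹(4) = 4
σ(5) = 6 → σ⁻¹(6) = 5
σ(6) = 3 → σ⁻¹(3) = 6

σ⁻¹ = [3 2 6 4 1 5]


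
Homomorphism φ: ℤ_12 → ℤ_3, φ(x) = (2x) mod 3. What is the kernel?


Kernel = preimage of identity
ker(φ) = {x ∈ ℤ_12 : 2x ≡ 0 (mod 3)}. Since 3 | 12, φ is well-defined. The kernel is the cyclic subgroup ⟨3⟩ of ℤ_12 (order 4), i.e. {0, 3, 6, 9}

ker(φ) = {0, 3, 6, 9}


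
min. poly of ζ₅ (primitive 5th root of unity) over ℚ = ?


ζ₅ is a root of Φ₅(x) = x⁴ + x³ + x² + x + 1, irreducible over ℚ

Minimal polynomial: x⁴ + x³ + x² + x + 1


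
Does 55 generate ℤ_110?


g generates ℤ_n iff gcd(g, n) = 1
gcd(55, 110) = 55
Since gcd = 55 ≠ 1, ⟨55⟩ has order 2 < 110, so 55 is not a generator.

No, 55 does not generate ℤ_110


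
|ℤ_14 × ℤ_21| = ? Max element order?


|ℤ_14 × ℤ_21| = 14 × 21 = 294
Max element order = lcm(14,21) = 42
Cyclic? No (gcd=7)

|ℤ_14×ℤ_21| = 294, max element order = 42


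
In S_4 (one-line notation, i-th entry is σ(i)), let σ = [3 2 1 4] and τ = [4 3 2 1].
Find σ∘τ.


σ∘τ: apply τ first, then σ
1 →τ 4 →σ 4
2 →τ 3 →σ 1
3 →τ 2 →σ 2
4 →τ 1 →σ 3

σ∘τ = [4 1 2 3]


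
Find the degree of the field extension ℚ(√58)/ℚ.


√58 has minimal polynomial x² - 58 (irreducible over ℚ since 58 is squarefree)

[ℚ(√58)/ℚ] = 2


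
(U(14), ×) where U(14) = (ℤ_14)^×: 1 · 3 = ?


Operation: multiplication mod 14
1 · 3 = (a × b) mod 14 with a = 1, b = 3

1 · 3 = 3


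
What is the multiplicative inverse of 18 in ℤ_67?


Use the extended Euclidean algorithm to write 1 = 18·s + 67·t; then s mod 67 is the inverse.
Euclidean algorithm:
  18 = 0·67 + 18
  67 = 3·18 + 13
  18 = 1·13 + 5
  13 = 2·5 + 3
  5 = 1·3 + 2
  3 = 1·2 + 1
  2 = 2·1 + 0
gcd(18,67) = 1
Back-substitution gives: 18·(-26) + 67·(7) = 1
So 18⁻¹ ≡ -26 ≡ 41 (mod 67)
Check: 18 × 41 = 738 ≡ 1 (mod 67) ✓

18⁻¹ ≡ 41 (mod 67)


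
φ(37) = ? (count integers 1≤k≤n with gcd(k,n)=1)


Factor n: 37 = 37
φ(n) = n · ∏(1 - 1/p) over distinct primes p | n
φ(37) = 37 · (1 - 1/37) = 36

φ(37) = 36


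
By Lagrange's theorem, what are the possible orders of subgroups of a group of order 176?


Lagrange's theorem: |H| divides |G|
|G| = 176
Divisors of 176: 1, 2, 4, 8, 11, 16, 22, 44, 88, 176

Possible subgroup orders: {1, 2, 4, 8, 11, 16, 22, 44, 88, 176}


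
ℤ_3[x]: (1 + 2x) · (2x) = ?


Expand and collect like terms; reduce coefficients mod 3:
x^0: 1·0 = 0 ≡ 0 (mod 3)
x^1: 1·2 + 2·0 = 2 ≡ 2 (mod 3)
x^2: 2·2 = 4 ≡ 1 (mod 3)
Result: 2x + x^2

f · g = 2x + x^2


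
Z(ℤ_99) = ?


Z(G) = {g ∈ G | gx = xg for all x ∈ G}
ℤ_99 is abelian, so Z(G) = G

Z(ℤ_99) = ℤ_99


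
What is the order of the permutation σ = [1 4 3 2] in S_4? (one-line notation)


Cycle decomposition: (2 4)
Cycle lengths: 2
Order = lcm(2) = 2

ord(σ) = 2


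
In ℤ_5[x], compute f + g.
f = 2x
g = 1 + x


Add coefficients mod 5:
x^0: 0 + 1 = 1 (mod 5)
x^1: 2 + 1 = 3 (mod 5)
Result: 1 + 3x

f + g = 1 + 3x


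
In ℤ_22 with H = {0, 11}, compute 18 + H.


18 + H = {18 + h (mod 22) : h ∈ H}
18+0=18, 18+11=7
18 + H = {7, 18} = 7 + H

18 + H = {7, 18}


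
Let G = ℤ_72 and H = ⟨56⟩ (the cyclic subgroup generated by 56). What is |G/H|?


|⟨56⟩| = n / gcd(56, 72) = 72 / 8 = 9
H is normal (ℤ_72 is abelian).
|G/H| = |G| / |H| = 72 / 9 = 8

|G/H| = 8


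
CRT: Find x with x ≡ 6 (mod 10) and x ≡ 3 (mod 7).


m₁ = 10, m₂ = 7, gcd = 1, so CRT applies. M = m₁·m₂ = 70
Let M₁ = M/m₁ = 7, M₂ = M/m₂ = 10
Find y₁ ≡ M₁⁻¹ (mod m₁): 7⁻¹ ≡ 3 (mod 10)
Find y₂ ≡ M₂⁻¹ (mod m₂): 10⁻¹ ≡ 5 (mod 7)
x = a₁·M₁·y₁ + a₂·M₂·y₂ = 6·7·3 + 3·10·5 = 276
Reduce mod 70: x ≡ 66
Check: 66 mod 10 = 6 ✓, 66 mod 7 = 3 ✓

x ≡ 66 (mod 70)


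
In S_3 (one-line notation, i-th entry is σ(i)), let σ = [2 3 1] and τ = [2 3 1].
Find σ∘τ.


σ∘τ: apply τ first, then σ
1 →τ 2 →σ 3
2 →τ 3 →σ 1
3 →τ 1 →σ 2

σ∘τ = [3 1 2]


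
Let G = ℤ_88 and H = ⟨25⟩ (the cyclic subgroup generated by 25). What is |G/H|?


|⟨25⟩| = n / gcd(25, 88) = 88 / 1 = 88
H is normal (ℤ_88 is abelian).
|G/H| = |G| / |H| = 88 / 88 = 1

|G/H| = 1


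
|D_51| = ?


|D_n| = 2n (n rotations and n reflections)
|D_51| = 2×51 = 102

|D_51| = 102


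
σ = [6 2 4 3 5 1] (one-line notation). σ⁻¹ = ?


To find σ⁻¹, swap domain and range:
σ(1) = 6 → σ⁻¹(6) = 1
σ(2) = 2 → σ⁻¹(2) = 2
σ(3) = 4 → σ⁻¹(4) = 3
σ(4) = 3 → σ⁻¹(3) = 4
σ(5) = 5 → σ⁻¹(5) = 5
σ(6) = 1 → σ⁻¹(1) = 6

σ⁻¹ = [6 2 4 3 5 1]


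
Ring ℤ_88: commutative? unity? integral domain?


ℤ_88 is a commutative ring with unity 1; 88 = 2×44 is composite, so 2·44 ≡ 0 gives zero divisors (not an integral domain)
Commutative: Yes
Integral domain: No
Has unity: Yes

ℤ_88: Commutative=Yes, Unity=Yes


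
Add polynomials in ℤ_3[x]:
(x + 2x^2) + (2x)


Add coefficients mod 3:
x^0: 0 + 0 = 0 (mod 3)
x^1: 1 + 2 = 0 (mod 3)
x^2: 2 + 0 = 2 (mod 3)
Result: 2x^2

f + g = 2x^2


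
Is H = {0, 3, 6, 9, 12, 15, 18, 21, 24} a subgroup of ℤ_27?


Subgroup test for H = {0, 3, 6, 9, 12, 15, 18, 21, 24} in (ℤ_27, +):
(1) 0 ∈ H? Yes
(2) Closure: for all a,b ∈ H, (a+b) mod 27 ∈ H? Yes
(3) Inverses: for all a ∈ H, -a mod 27 ∈ H? Yes

Yes, H is a subgroup of ℤ_27


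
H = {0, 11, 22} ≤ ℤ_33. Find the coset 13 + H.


13 + H = {13 + h (mod 33) : h ∈ H}
13+0=13, 13+11=24, 13+22=2
13 + H = {2, 13, 24} = 2 + H

13 + H = {2, 13, 24}


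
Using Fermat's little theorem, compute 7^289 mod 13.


Fermat's little theorem: if p is prime and gcd(a,p)=1, then a^(p-1) ≡ 1 (mod p)
p = 13 is prime, gcd(7,13) = 1
Reduce exponent: 289 mod 12 = 1
So 7^289 ≡ 7^1 (mod 13)
7^1 mod 13 = 7

7^289 ≡ 7 (mod 13)


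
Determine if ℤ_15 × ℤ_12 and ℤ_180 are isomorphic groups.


Comparing ℤ_15 × ℤ_12 and ℤ_180:
gcd(15,12) = 3 ≠ 1. Max element order in ℤ_15×ℤ_12 is lcm(15,12) = 60 < 180, so it has no element of order 180

No, ℤ_15 × ℤ_12 ≇ ℤ_180


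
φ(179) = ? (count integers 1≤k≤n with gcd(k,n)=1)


Factor n: 179 = 179
φ(n) = n · ∏(1 - 1/p) over distinct primes p | n
φ(179) = 179 · (1 - 1/179) = 178

φ(179) = 178


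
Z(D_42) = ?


Z(G) = {g ∈ G | gx = xg for all x ∈ G}
For even n, Z(D_n) = {e, r^(n/2)}: the 180° rotation r^21 commutes with every reflection and rotation

Z(D_42) = {e, r^21}


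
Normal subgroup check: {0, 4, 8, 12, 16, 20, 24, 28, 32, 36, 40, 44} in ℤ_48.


H = {0, 4, 8, 12, 16, 20, 24, 28, 32, 36, 40, 44} in ℤ_48
ℤ_48 is abelian; every subgroup of an abelian group is normal

Yes, normal subgroup
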